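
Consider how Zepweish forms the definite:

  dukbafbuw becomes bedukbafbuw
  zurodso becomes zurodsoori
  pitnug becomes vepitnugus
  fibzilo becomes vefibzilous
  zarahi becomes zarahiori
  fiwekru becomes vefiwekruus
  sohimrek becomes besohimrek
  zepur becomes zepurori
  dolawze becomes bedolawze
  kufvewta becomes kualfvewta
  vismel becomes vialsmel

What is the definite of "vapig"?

vaalpig

zurodso and fibzilo both end in -o yet inflect differently (zurodsoori, vefibzilous), so the final letter is not what conditions the rule; the first letter is.
"vapig" begins with v-. The one such stem in the data (vismel → vialsmel) inserts -al- after the first vowel (as does kufvewta), so the same rule applies.
So vapig → vaalpig.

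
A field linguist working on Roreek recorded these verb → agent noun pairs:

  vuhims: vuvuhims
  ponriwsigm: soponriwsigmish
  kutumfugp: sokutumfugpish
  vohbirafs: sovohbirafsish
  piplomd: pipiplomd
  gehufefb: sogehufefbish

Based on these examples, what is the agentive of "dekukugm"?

sodekukugmish

vohbirafs and vuhims both end in -s yet inflect differently (sovohbirafsish, vuvuhims), so the final letter is not what conditions the rule; the second-to-last letter is.
"dekukugm" has second-to-last letter 'g'. The stems whose second-to-last letter is 'g' (ponriwsigm → soponriwsigmish, kutumfugp → sokutumfugpish) add so- … -ish around the stem.
The other pattern: stems whose second-to-last letter is 'm' repeat the first consonant+vowel as a prefix.
So dekukugm → sodekukugmish.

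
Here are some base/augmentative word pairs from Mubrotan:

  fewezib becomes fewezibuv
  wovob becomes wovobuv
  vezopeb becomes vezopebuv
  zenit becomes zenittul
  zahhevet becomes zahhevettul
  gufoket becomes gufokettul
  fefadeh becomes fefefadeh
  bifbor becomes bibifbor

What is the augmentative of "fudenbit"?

fudenbittul

"fudenbit" ends in -t. The stems ending in -t (zenit → zenittul, zahhevet → zahhevettul, gufoket → gufokettul) double the final consonant and add -ul.
The other patterns: stems ending in -b add -uv; stems ending in -h or -r repeat the first consonant+vowel as a prefix.
So fudenbit → fudenbittul.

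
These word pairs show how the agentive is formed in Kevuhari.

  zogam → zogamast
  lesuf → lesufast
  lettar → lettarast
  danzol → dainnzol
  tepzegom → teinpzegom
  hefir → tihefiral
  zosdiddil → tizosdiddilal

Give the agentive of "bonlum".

bonlumast

zogam and tepzegom both end in -m yet inflect differently (zogamast, teinpzegom), so the final letter is not what conditions the rule; the last vowel is.
"bonlum" has last vowel 'u'. The one such stem in the data (lesuf → lesufast) adds -ast, so the same rule applies.
The other patterns: stems whose last vowel is 'o' insert -in- after the first vowel; stems whose last vowel is 'i' add ti- … -al around the stem.
So bonlum → bonlumast.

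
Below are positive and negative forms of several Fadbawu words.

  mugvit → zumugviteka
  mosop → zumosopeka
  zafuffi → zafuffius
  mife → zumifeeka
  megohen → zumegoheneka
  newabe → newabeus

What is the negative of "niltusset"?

mife and newabe both end in -e yet inflect differently (zumifeeka, newabeus), so the final letter is not what conditions the rule; the first letter is.
"niltusset" begins with n-. The one such stem in the data (newabe → newabeus) adds -us, so the same rule applies.
So niltusset → niltussetus.

niltussetus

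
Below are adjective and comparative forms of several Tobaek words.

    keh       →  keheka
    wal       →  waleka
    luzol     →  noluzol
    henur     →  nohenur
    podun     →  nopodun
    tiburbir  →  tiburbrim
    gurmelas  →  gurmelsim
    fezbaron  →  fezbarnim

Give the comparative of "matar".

nomatar

wal and luzol both end in -l yet inflect differently (waleka, noluzol), so the final letter is not what conditions the rule; the number of vowels is.
"matar" has 2 vowels. The stems with 2 vowels (luzol → noluzol, henur → nohenur, podun → nopodun) add the prefix no-.
The other patterns: stems with 1 vowel add -eka; stems with 3 vowels delete the last vowel and add -im.
So matar → nomatar.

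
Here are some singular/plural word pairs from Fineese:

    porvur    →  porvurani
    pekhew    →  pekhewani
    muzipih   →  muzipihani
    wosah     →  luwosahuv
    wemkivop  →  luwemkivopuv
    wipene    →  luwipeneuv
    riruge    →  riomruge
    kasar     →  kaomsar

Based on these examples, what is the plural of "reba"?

muzipih and wosah both end in -h yet inflect differently (muzipihani, luwosahuv), so the final letter is not what conditions the rule; the first letter is.
"reba" begins with r-. The one such stem in the data (riruge → riomruge) inserts -om- after the first vowel (as does kasar), so the same rule applies.
The other patterns: stems beginning with m- or p- add -ani; stems beginning with w- add lu- … -uv around the stem.
So reba → reomba.

reomba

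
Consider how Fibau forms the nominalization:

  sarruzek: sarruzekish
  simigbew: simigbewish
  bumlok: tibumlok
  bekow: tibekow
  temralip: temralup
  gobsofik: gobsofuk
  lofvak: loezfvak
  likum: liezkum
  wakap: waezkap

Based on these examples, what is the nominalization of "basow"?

tibasow

sarruzek and bumlok both end in -k yet inflect differently (sarruzekish, tibumlok), so the final letter is not what conditions the rule; the last vowel is.
"basow" has last vowel 'o'. The stems whose last vowel is 'o' (bumlok → tibumlok, bekow → tibekow) add the prefix ti-.
So basow → tibasow.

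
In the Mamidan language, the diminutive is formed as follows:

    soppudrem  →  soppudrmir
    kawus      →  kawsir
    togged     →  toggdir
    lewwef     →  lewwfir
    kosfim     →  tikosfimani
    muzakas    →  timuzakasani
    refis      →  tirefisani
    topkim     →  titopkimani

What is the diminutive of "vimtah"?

"vimtah" has last vowel 'a'. The one such stem in the data (muzakas → timuzakasani) adds ti- … -ani around the stem, so the same rule applies.
The other pattern: stems whose last vowel is 'e' or 'u' delete the last vowel and add -ir.
So vimtah → tivimtahani.

tivimtahani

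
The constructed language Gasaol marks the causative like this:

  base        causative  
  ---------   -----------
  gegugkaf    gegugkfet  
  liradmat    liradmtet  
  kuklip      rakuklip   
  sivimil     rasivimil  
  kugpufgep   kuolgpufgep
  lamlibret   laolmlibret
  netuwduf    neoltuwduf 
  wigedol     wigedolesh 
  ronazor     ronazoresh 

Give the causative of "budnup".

kuklip and kugpufgep both end in -p yet inflect differently (rakuklip, kuolgpufgep), so the final letter is not what conditions the rule; the last vowel is.
"budnup" has last vowel 'u'. The one such stem in the data (netuwduf → neoltuwduf) inserts -ol- after the first vowel (as do kugpufgep, lamlibret), so the same rule applies.
So budnup → buoldnup.

buoldnup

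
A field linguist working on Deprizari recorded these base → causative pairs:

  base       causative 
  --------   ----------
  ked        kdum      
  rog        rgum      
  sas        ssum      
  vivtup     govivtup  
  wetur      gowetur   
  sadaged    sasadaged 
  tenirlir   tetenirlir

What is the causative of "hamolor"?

hahamolor

ked and sadaged both end in -d yet inflect differently (kdum, sasadaged), so the final letter is not what conditions the rule; the number of vowels is.
"hamolor" has 3 vowels. The stems with 3 vowels (sadaged → sasadaged, tenirlir → tetenirlir) repeat the first consonant+vowel as a prefix.
The other patterns: stems with 1 vowel delete the last vowel and add -um; stems with 2 vowels add the prefix go-.
So hamolor → hahamolor.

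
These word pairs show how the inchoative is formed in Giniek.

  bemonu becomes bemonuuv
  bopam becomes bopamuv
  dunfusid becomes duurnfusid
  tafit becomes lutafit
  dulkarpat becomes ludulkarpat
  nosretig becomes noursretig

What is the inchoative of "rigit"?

nosretig and tafit both have last vowel 'i' yet inflect differently (noursretig, lutafit), so the last vowel is not what conditions the rule; the final letter is.
"rigit" ends in -t. The stems ending in -t (dulkarpat → ludulkarpat, tafit → lutafit) add the prefix lu-.
So rigit → lurigit.

lurigit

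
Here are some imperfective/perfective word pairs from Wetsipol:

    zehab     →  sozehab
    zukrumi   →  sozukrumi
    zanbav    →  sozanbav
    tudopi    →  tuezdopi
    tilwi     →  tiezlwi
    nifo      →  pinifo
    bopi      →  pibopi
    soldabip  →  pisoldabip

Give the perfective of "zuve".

sozuve

zukrumi and tudopi both end in -i yet inflect differently (sozukrumi, tuezdopi), so the final letter is not what conditions the rule; the first letter is.
"zuve" begins with z-. The stems beginning with z- (zehab → sozehab, zukrumi → sozukrumi, zanbav → sozanbav) add the prefix so-.
The other patterns: stems beginning with t- insert -ez- after the first vowel; stems beginning with b-, n- or s- add the prefix pi-.
So zuve → sozuve.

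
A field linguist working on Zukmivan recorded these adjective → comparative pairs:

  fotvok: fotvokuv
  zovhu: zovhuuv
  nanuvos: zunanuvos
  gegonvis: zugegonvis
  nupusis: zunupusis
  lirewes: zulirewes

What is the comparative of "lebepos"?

nanuvos and fotvok both have last vowel 'o' yet inflect differently (zunanuvos, fotvokuv), so the last vowel is not what conditions the rule; the final letter is.
"lebepos" ends in -s. The stems ending in -s (nanuvos → zunanuvos, lirewes → zulirewes, nupusis → zunupusis) add the prefix zu-.
So lebepos → zulebepos.

zulebepos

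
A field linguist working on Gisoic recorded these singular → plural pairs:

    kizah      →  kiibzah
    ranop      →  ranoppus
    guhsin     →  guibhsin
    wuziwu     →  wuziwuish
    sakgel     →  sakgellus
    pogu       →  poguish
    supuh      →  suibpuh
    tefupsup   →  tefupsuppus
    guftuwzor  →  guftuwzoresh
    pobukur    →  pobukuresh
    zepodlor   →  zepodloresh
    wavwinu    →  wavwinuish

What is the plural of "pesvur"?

"pesvur" ends in -r. The stems ending in -r (guftuwzor → guftuwzoresh, zepodlor → zepodloresh, pobukur → pobukuresh) add -esh.
The other patterns: stems ending in -l or -p double the final consonant and add -us; stems ending in -u add -ish; stems ending in -h or -n insert -ib- after the first vowel.
So pesvur → pesvuresh.

pesvuresh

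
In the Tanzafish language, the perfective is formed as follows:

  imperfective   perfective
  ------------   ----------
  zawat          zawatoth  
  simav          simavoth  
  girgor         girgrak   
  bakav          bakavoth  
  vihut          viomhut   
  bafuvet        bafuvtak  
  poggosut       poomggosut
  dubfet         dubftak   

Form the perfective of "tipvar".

tipvaroth

zawat and poggosut both end in -t yet inflect differently (zawatoth, poomggosut), so the final letter is not what conditions the rule; the last vowel is.
"tipvar" has last vowel 'a'. The stems whose last vowel is 'a' (simav → simavoth, zawat → zawatoth, bakav → bakavoth) add -oth.
The other patterns: stems whose last vowel is 'u' insert -om- after the first vowel; stems whose last vowel is 'e' or 'o' delete the last vowel and add -ak.
So tipvar → tipvaroth.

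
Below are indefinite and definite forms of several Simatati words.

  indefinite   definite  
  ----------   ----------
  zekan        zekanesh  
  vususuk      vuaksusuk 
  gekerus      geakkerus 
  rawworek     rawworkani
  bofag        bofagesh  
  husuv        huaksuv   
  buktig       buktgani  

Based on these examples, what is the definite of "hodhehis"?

bofag and buktig both end in -g yet inflect differently (bofagesh, buktgani), so the final letter is not what conditions the rule; the last vowel is.
"hodhehis" has last vowel 'i'. The one such stem in the data (buktig → buktgani) deletes the last vowel and adds -ani (as does rawworek), so the same rule applies.
So hodhehis → hodhehsani.

hodhehsani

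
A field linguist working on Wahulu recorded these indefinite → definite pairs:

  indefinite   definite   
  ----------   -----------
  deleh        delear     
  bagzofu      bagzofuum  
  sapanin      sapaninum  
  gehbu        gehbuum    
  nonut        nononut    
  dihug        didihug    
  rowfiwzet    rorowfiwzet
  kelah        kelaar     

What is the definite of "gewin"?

bagzofu and nonut both have last vowel 'u' yet inflect differently (bagzofuum, nononut), so the last vowel is not what conditions the rule; the final letter is.
"gewin" ends in -n. The one such stem in the data (sapanin → sapaninum) adds -um, so the same rule applies.
The other patterns: stems ending in -h drop the final letter and add -ar; stems ending in -g or -t repeat the first consonant+vowel as a prefix.
So gewin → gewinum.

gewinum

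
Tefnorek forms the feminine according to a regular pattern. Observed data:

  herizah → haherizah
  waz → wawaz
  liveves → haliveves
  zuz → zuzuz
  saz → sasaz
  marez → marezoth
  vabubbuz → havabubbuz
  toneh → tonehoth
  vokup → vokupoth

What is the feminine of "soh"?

sosoh

zuz and marez both end in -z yet inflect differently (zuzuz, marezoth), so the final letter is not what conditions the rule; the number of vowels is.
"soh" has 1 vowel. The stems with 1 vowel (zuz → zuzuz, saz → sasaz, waz → wawaz) repeat the first consonant+vowel as a prefix.
So soh → sosoh.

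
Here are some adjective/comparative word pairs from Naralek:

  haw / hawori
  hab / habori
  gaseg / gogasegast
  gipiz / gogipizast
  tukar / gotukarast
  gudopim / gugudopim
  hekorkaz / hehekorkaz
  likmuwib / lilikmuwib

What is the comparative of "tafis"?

gotafisast

gipiz and hekorkaz both end in -z yet inflect differently (gogipizast, hehekorkaz), so the final letter is not what conditions the rule; the number of vowels is.
"tafis" has 2 vowels. The stems with 2 vowels (gaseg → gogasegast, gipiz → gogipizast, tukar → gotukarast) add go- … -ast around the stem.
The other patterns: stems with 1 vowel add -ori; stems with 3 vowels repeat the first consonant+vowel as a prefix.
So tafis → gotafisast.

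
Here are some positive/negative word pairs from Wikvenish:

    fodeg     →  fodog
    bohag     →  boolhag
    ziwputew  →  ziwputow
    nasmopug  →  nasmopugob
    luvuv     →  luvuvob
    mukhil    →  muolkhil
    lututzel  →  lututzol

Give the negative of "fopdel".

"fopdel" has last vowel 'e'. The stems whose last vowel is 'e' (fodeg → fodog, lututzel → lututzol, ziwputew → ziwputow) change the last vowel to 'o'.
So fopdel → fopdol.

fopdol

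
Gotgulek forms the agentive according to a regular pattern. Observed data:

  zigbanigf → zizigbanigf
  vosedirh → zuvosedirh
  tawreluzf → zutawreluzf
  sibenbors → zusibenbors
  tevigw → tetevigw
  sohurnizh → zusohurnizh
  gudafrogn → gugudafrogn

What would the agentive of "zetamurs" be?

zuzetamurs

zigbanigf and tawreluzf both end in -f yet inflect differently (zizigbanigf, zutawreluzf), so the final letter is not what conditions the rule; the second-to-last letter is.
"zetamurs" has second-to-last letter 'r'. The stems whose second-to-last letter is 'r' (sibenbors → zusibenbors, vosedirh → zuvosedirh) add the prefix zu-.
The other pattern: stems whose second-to-last letter is 'g' repeat the first consonant+vowel as a prefix.
So zetamurs → zuzetamurs.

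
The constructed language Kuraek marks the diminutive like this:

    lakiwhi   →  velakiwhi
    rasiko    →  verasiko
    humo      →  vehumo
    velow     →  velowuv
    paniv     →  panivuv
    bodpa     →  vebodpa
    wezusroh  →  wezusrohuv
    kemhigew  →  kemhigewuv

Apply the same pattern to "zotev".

rasiko and velow both have last vowel 'o' yet inflect differently (verasiko, velowuv), so the last vowel is not what conditions the rule; whether the stem ends in a vowel or a consonant is.
"zotev" ends in a consonant. The stems ending in a consonant (velow → velowuv, wezusroh → wezusrohuv, paniv → panivuv) add -uv.
The other pattern: stems ending in a vowel add the prefix ve-.
So zotev → zotevuv.

zotevuv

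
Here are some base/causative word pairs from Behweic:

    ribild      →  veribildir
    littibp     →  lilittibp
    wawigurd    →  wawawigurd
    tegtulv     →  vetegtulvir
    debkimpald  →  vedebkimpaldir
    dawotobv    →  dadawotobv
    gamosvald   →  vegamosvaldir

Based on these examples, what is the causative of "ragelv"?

"ragelv" has second-to-last letter 'l'. The stems whose second-to-last letter is 'l' (ribild → veribildir, gamosvald → vegamosvaldir, tegtulv → vetegtulvir) add ve- … -ir around the stem.
The other pattern: stems whose second-to-last letter is 'b' or 'r' repeat the first consonant+vowel as a prefix.
So ragelv → veragelvir.

veragelvir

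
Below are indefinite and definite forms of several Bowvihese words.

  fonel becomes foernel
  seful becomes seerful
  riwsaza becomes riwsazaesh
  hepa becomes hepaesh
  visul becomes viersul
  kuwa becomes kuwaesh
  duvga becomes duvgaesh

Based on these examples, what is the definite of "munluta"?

munlutaesh

visul and duvga both have 2 vowels yet inflect differently (viersul, duvgaesh), so the number of vowels is not what conditions the rule; the final letter is.
"munluta" ends in -a. The stems ending in -a (duvga → duvgaesh, kuwa → kuwaesh, hepa → hepaesh) add -esh.
So munluta → munlutaesh.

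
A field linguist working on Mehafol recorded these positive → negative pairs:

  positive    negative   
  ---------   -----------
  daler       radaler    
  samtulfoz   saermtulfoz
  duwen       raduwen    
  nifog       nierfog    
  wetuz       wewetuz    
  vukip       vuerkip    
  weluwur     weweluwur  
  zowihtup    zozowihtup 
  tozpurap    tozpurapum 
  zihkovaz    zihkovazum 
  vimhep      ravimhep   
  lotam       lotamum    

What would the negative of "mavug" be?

"mavug" has last vowel 'u'. The stems whose last vowel is 'u' (zowihtup → zozowihtup, wetuz → wewetuz, weluwur → weweluwur) repeat the first consonant+vowel as a prefix.
So mavug → mamavug.

mamavug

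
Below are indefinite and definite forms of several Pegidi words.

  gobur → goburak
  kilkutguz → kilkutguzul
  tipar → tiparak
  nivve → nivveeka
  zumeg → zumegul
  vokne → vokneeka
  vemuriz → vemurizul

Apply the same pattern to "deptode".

deptodeeka

zumeg and vokne both have last vowel 'e' yet inflect differently (zumegul, vokneeka), so the last vowel is not what conditions the rule; the final letter is.
"deptode" ends in -e. The stems ending in -e (vokne → vokneeka, nivve → nivveeka) add -eka.
The other patterns: stems ending in -g or -z add -ul; stems ending in -r add -ak.
So deptode → deptodeeka.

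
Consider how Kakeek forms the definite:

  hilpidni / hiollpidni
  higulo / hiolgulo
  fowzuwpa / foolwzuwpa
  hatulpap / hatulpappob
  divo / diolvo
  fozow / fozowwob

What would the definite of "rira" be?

riolra

divo and fozow both have last vowel 'o' yet inflect differently (diolvo, fozowwob), so the last vowel is not what conditions the rule; whether the stem ends in a vowel or a consonant is.
"rira" ends in a vowel. The stems ending in a vowel (divo → diolvo, higulo → hiolgulo, fowzuwpa → foolwzuwpa) insert -ol- after the first vowel.
The other pattern: stems ending in a consonant double the final consonant and add -ob.
So rira → riolra.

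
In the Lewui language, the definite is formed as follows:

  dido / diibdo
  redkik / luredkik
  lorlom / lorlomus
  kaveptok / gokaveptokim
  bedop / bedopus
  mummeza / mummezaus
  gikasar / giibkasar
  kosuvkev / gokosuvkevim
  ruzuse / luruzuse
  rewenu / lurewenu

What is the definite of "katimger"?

redkik and kaveptok both end in -k yet inflect differently (luredkik, gokaveptokim), so the final letter is not what conditions the rule; the first letter is.
"katimger" begins with k-. The stems beginning with k- (kosuvkev → gokosuvkevim, kaveptok → gokaveptokim) add go- … -im around the stem.
The other patterns: stems beginning with r- add the prefix lu-; stems beginning with d- or g- insert -ib- after the first vowel; stems beginning with b-, l- or m- add -us.
So katimger → gokatimgerim.

gokatimgerim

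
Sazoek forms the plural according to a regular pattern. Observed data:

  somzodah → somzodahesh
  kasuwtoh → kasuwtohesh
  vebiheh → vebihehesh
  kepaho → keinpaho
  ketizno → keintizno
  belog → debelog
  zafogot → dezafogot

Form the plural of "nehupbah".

kasuwtoh and kepaho both have last vowel 'o' yet inflect differently (kasuwtohesh, keinpaho), so the last vowel is not what conditions the rule; the final letter is.
"nehupbah" ends in -h. The stems ending in -h (somzodah → somzodahesh, kasuwtoh → kasuwtohesh, vebiheh → vebihehesh) add -esh.
The other patterns: stems ending in -o insert -in- after the first vowel; stems ending in -g or -t add the prefix de-.
So nehupbah → nehupbahesh.

nehupbahesh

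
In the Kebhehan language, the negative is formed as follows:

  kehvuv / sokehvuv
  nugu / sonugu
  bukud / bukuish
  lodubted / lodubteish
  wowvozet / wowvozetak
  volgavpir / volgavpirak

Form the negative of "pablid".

pabliish

kehvuv and bukud both have last vowel 'u' yet inflect differently (sokehvuv, bukuish), so the last vowel is not what conditions the rule; the final letter is.
"pablid" ends in -d. The stems ending in -d (bukud → bukuish, lodubted → lodubteish) drop the final letter and add -ish.
The other patterns: stems ending in -u or -v add the prefix so-; stems ending in -r or -t add -ak.
So pablid → pabliish.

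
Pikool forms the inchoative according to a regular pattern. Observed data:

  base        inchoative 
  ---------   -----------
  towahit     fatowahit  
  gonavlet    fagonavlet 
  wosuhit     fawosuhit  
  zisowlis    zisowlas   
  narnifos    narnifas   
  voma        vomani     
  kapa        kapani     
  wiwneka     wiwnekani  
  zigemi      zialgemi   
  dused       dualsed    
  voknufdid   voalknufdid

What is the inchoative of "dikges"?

towahit and zisowlis both have last vowel 'i' yet inflect differently (fatowahit, zisowlas), so the last vowel is not what conditions the rule; the final letter is.
"dikges" ends in -s. The stems ending in -s (zisowlis → zisowlas, narnifos → narnifas) change the last vowel to 'a'.
The other patterns: stems ending in -t add the prefix fa-; stems ending in -a drop the final letter and add -ani; stems ending in -d or -i insert -al- after the first vowel.
So dikges → dikgas.

dikgas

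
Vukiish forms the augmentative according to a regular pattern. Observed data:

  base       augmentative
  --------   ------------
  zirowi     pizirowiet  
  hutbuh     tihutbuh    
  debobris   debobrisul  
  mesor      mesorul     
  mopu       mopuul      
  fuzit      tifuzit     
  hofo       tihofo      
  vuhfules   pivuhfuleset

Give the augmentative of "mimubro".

vuhfules and debobris both end in -s yet inflect differently (pivuhfuleset, debobrisul), so the final letter is not what conditions the rule; the first letter is.
"mimubro" begins with m-. The stems beginning with m- (mesor → mesorul, mopu → mopuul) add -ul.
The other patterns: stems beginning with v- or z- add pi- … -et around the stem; stems beginning with f- or h- add the prefix ti-.
So mimubro → mimubroul.

mimubroul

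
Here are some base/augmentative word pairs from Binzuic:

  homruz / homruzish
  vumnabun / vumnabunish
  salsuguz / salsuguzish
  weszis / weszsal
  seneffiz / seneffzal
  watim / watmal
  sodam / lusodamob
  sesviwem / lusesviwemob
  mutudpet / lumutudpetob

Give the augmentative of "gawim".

homruz and seneffiz both end in -z yet inflect differently (homruzish, seneffzal), so the final letter is not what conditions the rule; the last vowel is.
"gawim" has last vowel 'i'. The stems whose last vowel is 'i' (weszis → weszsal, seneffiz → seneffzal, watim → watmal) delete the last vowel and add -al.
The other patterns: stems whose last vowel is 'u' add -ish; stems whose last vowel is 'a' or 'e' add lu- … -ob around the stem.
So gawim → gawmal.

gawmal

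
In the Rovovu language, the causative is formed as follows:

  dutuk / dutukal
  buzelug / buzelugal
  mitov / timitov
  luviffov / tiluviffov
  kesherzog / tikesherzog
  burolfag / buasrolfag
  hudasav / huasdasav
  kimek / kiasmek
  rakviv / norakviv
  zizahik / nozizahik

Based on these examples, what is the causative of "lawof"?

buzelug and kesherzog both end in -g yet inflect differently (buzelugal, tikesherzog), so the final letter is not what conditions the rule; the last vowel is.
"lawof" has last vowel 'o'. The stems whose last vowel is 'o' (mitov → timitov, luviffov → tiluviffov, kesherzog → tikesherzog) add the prefix ti-.
The other patterns: stems whose last vowel is 'u' add -al; stems whose last vowel is 'a' or 'e' insert -as- after the first vowel; stems whose last vowel is 'i' add the prefix no-.
So lawof → tilawof.

tilawof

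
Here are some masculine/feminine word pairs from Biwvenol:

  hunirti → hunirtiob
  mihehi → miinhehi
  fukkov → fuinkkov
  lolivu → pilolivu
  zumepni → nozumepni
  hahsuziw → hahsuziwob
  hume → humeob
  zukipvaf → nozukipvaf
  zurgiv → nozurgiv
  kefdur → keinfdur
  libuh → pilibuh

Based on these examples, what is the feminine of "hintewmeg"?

zumepni and hunirti both end in -i yet inflect differently (nozumepni, hunirtiob), so the final letter is not what conditions the rule; the first letter is.
"hintewmeg" begins with h-. The stems beginning with h- (hahsuziw → hahsuziwob, hunirti → hunirtiob, hume → humeob) add -ob.
The other patterns: stems beginning with l- add the prefix pi-; stems beginning with z- add the prefix no-; stems beginning with f-, k- or m- insert -in- after the first vowel.
So hintewmeg → hintewmegob.

hintewmegob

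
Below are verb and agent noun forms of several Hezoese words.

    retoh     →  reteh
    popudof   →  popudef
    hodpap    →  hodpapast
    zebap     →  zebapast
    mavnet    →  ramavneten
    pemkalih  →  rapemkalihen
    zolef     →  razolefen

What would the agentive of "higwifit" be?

"higwifit" has last vowel 'i'. The one such stem in the data (pemkalih → rapemkalihen) adds ra- … -en around the stem, so the same rule applies.
The other patterns: stems whose last vowel is 'o' change the last vowel to 'e'; stems whose last vowel is 'a' add -ast.
So higwifit → rahigwifiten.

rahigwifiten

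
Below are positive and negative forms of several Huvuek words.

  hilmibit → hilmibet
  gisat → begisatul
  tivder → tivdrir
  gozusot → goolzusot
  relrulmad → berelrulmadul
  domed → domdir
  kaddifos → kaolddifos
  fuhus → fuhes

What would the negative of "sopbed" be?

kaddifos and fuhus both end in -s yet inflect differently (kaolddifos, fuhes), so the final letter is not what conditions the rule; the last vowel is.
"sopbed" has last vowel 'e'. The stems whose last vowel is 'e' (tivder → tivdrir, domed → domdir) delete the last vowel and add -ir.
The other patterns: stems whose last vowel is 'o' insert -ol- after the first vowel; stems whose last vowel is 'i' or 'u' change the last vowel to 'e'; stems whose last vowel is 'a' add be- … -ul around the stem.
So sopbed → sopbdir.

sopbdir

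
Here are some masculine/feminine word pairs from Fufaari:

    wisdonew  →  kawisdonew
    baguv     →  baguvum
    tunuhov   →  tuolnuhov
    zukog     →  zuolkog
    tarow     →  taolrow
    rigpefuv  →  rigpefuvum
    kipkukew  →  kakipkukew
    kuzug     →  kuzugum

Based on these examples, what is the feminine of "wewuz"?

tunuhov and rigpefuv both end in -v yet inflect differently (tuolnuhov, rigpefuvum), so the final letter is not what conditions the rule; the last vowel is.
"wewuz" has last vowel 'u'. The stems whose last vowel is 'u' (rigpefuv → rigpefuvum, baguv → baguvum, kuzug → kuzugum) add -um.
The other patterns: stems whose last vowel is 'o' insert -ol- after the first vowel; stems whose last vowel is 'e' add the prefix ka-.
So wewuz → wewuzum.

wewuzum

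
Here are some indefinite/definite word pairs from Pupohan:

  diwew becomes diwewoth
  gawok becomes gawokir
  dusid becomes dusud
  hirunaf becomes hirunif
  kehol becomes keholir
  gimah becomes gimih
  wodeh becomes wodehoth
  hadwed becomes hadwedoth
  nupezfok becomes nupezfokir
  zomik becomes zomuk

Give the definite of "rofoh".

wodeh and gimah both end in -h yet inflect differently (wodehoth, gimih), so the final letter is not what conditions the rule; the last vowel is.
"rofoh" has last vowel 'o'. The stems whose last vowel is 'o' (nupezfok → nupezfokir, gawok → gawokir, kehol → keholir) add -ir.
The other patterns: stems whose last vowel is 'e' add -oth; stems whose last vowel is 'a' change the last vowel to 'i'; stems whose last vowel is 'i' change the last vowel to 'u'.
So rofoh → rofohir.

rofohir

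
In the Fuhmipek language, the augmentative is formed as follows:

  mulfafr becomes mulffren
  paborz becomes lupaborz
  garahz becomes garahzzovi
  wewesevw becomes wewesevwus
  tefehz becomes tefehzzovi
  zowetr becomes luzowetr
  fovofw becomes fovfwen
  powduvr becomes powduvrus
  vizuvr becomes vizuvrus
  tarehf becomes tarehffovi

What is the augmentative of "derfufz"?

powduvr and mulfafr both end in -r yet inflect differently (powduvrus, mulffren), so the final letter is not what conditions the rule; the second-to-last letter is.
"derfufz" has second-to-last letter 'f'. The stems whose second-to-last letter is 'f' (mulfafr → mulffren, fovofw → fovfwen) delete the last vowel and add -en.
So derfufz → derffzen.

derffzen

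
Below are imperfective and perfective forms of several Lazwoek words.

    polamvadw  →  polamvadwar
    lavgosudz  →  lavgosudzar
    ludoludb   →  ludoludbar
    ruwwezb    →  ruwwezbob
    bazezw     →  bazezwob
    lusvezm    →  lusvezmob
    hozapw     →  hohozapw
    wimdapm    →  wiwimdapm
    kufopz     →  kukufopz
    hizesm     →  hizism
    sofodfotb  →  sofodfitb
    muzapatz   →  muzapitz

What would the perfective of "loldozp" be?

loldozpob

"loldozp" has second-to-last letter 'z'. The stems whose second-to-last letter is 'z' (ruwwezb → ruwwezbob, bazezw → bazezwob, lusvezm → lusvezmob) add -ob.
So loldozp → loldozpob.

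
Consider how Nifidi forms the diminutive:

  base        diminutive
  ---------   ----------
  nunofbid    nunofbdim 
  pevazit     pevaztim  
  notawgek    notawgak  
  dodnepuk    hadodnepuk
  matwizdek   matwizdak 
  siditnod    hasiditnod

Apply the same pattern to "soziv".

nunofbid and siditnod both end in -d yet inflect differently (nunofbdim, hasiditnod), so the final letter is not what conditions the rule; the last vowel is.
"soziv" has last vowel 'i'. The stems whose last vowel is 'i' (nunofbid → nunofbdim, pevazit → pevaztim) delete the last vowel and add -im.
So soziv → sozvim.

sozvim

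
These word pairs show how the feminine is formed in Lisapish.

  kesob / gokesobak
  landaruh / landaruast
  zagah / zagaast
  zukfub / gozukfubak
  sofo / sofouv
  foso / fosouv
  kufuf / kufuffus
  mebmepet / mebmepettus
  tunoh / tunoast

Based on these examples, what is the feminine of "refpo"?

landaruh and zukfub both have last vowel 'u' yet inflect differently (landaruast, gozukfubak), so the last vowel is not what conditions the rule; the final letter is.
"refpo" ends in -o. The stems ending in -o (sofo → sofouv, foso → fosouv) add -uv.
The other patterns: stems ending in -h drop the final letter and add -ast; stems ending in -b add go- … -ak around the stem; stems ending in -f or -t double the final consonant and add -us.
So refpo → refpouv.

refpouv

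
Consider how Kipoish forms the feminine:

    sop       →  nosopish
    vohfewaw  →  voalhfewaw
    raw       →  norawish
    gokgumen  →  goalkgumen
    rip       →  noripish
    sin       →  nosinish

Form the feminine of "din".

sin and gokgumen both end in -n yet inflect differently (nosinish, goalkgumen), so the final letter is not what conditions the rule; the number of vowels is.
"din" has 1 vowel. The stems with 1 vowel (sop → nosopish, sin → nosinish, rip → noripish) add no- … -ish around the stem.
The other pattern: stems with 3 vowels insert -al- after the first vowel.
So din → nodinish.

nodinish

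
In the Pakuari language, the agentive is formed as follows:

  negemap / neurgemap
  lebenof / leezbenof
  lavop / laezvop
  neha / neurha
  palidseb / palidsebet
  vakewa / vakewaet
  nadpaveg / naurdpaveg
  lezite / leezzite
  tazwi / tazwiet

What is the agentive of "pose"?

lavop and negemap both end in -p yet inflect differently (laezvop, neurgemap), so the final letter is not what conditions the rule; the first letter is.
"pose" begins with p-. The one such stem in the data (palidseb → palidsebet) adds -et, so the same rule applies.
So pose → poseet.

poseet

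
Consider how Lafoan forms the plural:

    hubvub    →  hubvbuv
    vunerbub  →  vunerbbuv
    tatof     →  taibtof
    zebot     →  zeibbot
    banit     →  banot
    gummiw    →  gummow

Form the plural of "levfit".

zebot and banit both end in -t yet inflect differently (zeibbot, banot), so the final letter is not what conditions the rule; the last vowel is.
"levfit" has last vowel 'i'. The stems whose last vowel is 'i' (banit → banot, gummiw → gummow) change the last vowel to 'o'.
So levfit → levfot.

levfot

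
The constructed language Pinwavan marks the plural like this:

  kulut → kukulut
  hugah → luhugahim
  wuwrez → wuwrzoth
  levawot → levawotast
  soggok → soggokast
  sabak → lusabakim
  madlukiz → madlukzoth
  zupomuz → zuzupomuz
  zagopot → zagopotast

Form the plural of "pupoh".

pupohast

"pupoh" has last vowel 'o'. The stems whose last vowel is 'o' (levawot → levawotast, zagopot → zagopotast, soggok → soggokast) add -ast.
So pupoh → pupohast.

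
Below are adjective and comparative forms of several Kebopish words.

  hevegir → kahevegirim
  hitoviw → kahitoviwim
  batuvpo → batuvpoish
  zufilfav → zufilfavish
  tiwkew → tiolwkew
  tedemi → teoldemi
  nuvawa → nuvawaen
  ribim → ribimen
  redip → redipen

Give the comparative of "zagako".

zagakoish

hitoviw and tiwkew both end in -w yet inflect differently (kahitoviwim, tiolwkew), so the final letter is not what conditions the rule; the first letter is.
"zagako" begins with z-. The one such stem in the data (zufilfav → zufilfavish) adds -ish, so the same rule applies.
The other patterns: stems beginning with h- add ka- … -im around the stem; stems beginning with t- insert -ol- after the first vowel; stems beginning with n- or r- add -en.
So zagako → zagakoish.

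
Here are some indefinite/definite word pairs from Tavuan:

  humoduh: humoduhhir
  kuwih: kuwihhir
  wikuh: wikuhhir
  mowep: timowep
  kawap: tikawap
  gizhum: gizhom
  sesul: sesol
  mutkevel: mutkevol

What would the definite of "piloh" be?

pilohhir

"piloh" ends in -h. The stems ending in -h (humoduh → humoduhhir, kuwih → kuwihhir, wikuh → wikuhhir) double the final consonant and add -ir.
The other patterns: stems ending in -p add the prefix ti-; stems ending in -l or -m change the last vowel to 'o'.
So piloh → pilohhir.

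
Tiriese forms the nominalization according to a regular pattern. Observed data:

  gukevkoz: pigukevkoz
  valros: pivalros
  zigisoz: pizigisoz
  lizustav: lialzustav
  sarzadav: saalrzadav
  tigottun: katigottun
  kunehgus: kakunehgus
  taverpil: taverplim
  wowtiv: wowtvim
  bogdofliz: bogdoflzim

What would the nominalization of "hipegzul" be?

kahipegzul

"hipegzul" has last vowel 'u'. The stems whose last vowel is 'u' (tigottun → katigottun, kunehgus → kakunehgus) add the prefix ka-.
The other patterns: stems whose last vowel is 'o' add the prefix pi-; stems whose last vowel is 'a' insert -al- after the first vowel; stems whose last vowel is 'i' delete the last vowel and add -im.
So hipegzul → kahipegzul.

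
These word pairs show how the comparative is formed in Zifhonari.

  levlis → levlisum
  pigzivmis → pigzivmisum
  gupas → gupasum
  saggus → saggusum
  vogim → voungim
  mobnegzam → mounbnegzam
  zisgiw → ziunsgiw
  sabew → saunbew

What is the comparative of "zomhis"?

zomhisum

levlis and vogim both have last vowel 'i' yet inflect differently (levlisum, voungim), so the last vowel is not what conditions the rule; the final letter is.
"zomhis" ends in -s. The stems ending in -s (levlis → levlisum, pigzivmis → pigzivmisum, gupas → gupasum) add -um.
So zomhis → zomhisum.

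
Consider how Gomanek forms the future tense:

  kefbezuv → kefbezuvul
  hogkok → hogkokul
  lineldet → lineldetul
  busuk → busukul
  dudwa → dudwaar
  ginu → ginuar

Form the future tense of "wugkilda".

kefbezuv and ginu both have last vowel 'u' yet inflect differently (kefbezuvul, ginuar), so the last vowel is not what conditions the rule; whether the stem ends in a vowel or a consonant is.
"wugkilda" ends in a vowel. The stems ending in a vowel (dudwa → dudwaar, ginu → ginuar) add -ar.
So wugkilda → wugkildaar.

wugkildaar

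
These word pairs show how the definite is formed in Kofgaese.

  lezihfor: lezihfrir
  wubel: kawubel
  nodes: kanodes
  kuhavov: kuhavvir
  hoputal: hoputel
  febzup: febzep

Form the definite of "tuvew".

katuvew

"tuvew" has last vowel 'e'. The stems whose last vowel is 'e' (wubel → kawubel, nodes → kanodes) add the prefix ka-.
The other patterns: stems whose last vowel is 'o' delete the last vowel and add -ir; stems whose last vowel is 'a' or 'u' change the last vowel to 'e'.
So tuvew → katuvew.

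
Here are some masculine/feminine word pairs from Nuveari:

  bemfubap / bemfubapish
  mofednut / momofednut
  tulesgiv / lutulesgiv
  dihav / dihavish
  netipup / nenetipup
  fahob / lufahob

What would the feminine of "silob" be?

netipup and bemfubap both end in -p yet inflect differently (nenetipup, bemfubapish), so the final letter is not what conditions the rule; the last vowel is.
"silob" has last vowel 'o'. The one such stem in the data (fahob → lufahob) adds the prefix lu-, so the same rule applies.
The other patterns: stems whose last vowel is 'u' repeat the first consonant+vowel as a prefix; stems whose last vowel is 'a' add -ish.
So silob → lusilob.

lusilob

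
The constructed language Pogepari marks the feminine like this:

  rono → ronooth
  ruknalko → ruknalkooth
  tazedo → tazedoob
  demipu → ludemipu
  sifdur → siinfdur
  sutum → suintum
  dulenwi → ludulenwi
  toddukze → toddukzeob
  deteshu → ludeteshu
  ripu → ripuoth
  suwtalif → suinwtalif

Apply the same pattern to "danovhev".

demipu and ripu both end in -u yet inflect differently (ludemipu, ripuoth), so the final letter is not what conditions the rule; the first letter is.
"danovhev" begins with d-. The stems beginning with d- (demipu → ludemipu, dulenwi → ludulenwi, deteshu → ludeteshu) add the prefix lu-.
So danovhev → ludanovhev.

ludanovhev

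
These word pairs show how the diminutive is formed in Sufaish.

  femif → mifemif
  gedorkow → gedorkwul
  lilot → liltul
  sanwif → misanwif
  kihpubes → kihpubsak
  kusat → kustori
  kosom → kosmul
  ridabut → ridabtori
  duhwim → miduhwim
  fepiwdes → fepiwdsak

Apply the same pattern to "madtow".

"madtow" has last vowel 'o'. The stems whose last vowel is 'o' (gedorkow → gedorkwul, lilot → liltul, kosom → kosmul) delete the last vowel and add -ul.
The other patterns: stems whose last vowel is 'e' delete the last vowel and add -ak; stems whose last vowel is 'i' add the prefix mi-; stems whose last vowel is 'a' or 'u' delete the last vowel and add -ori.
So madtow → madtwul.

madtwul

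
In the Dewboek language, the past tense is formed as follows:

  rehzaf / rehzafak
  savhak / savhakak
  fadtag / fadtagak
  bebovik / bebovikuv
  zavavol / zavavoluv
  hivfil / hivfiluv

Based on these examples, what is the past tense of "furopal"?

savhak and bebovik both end in -k yet inflect differently (savhakak, bebovikuv), so the final letter is not what conditions the rule; the last vowel is.
"furopal" has last vowel 'a'. The stems whose last vowel is 'a' (rehzaf → rehzafak, savhak → savhakak, fadtag → fadtagak) add -ak.
The other pattern: stems whose last vowel is 'i' or 'o' add -uv.
So furopal → furopalak.

furopalak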